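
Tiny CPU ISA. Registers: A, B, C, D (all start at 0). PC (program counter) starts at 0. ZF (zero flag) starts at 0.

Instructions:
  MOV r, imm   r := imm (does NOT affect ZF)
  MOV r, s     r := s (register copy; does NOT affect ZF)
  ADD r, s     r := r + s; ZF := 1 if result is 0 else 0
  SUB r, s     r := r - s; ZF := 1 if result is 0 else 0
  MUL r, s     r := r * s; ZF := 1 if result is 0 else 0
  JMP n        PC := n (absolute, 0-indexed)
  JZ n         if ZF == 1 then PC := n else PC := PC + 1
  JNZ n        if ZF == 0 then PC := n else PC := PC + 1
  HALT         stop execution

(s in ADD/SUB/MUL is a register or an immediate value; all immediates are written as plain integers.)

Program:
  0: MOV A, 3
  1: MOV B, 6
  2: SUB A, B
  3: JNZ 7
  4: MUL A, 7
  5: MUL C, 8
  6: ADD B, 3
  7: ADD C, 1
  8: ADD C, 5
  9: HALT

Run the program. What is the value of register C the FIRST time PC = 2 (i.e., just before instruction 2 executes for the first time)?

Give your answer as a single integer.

Step 1: PC=0 exec 'MOV A, 3'. After: A=3 B=0 C=0 D=0 ZF=0 PC=1
Step 2: PC=1 exec 'MOV B, 6'. After: A=3 B=6 C=0 D=0 ZF=0 PC=2
First time PC=2: C=0

0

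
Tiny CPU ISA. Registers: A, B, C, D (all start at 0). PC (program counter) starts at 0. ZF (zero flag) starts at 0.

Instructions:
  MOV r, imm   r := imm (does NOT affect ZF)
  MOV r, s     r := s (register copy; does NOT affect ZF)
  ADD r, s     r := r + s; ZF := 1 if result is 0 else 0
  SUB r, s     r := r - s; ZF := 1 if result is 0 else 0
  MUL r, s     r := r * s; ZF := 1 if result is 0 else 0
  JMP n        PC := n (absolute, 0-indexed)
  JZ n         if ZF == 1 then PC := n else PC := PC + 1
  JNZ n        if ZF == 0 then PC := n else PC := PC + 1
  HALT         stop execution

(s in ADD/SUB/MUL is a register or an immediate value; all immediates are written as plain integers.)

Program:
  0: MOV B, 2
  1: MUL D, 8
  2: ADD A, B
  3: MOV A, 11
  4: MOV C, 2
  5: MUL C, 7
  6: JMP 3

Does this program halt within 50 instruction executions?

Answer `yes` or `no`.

Answer: no

Derivation:
Step 1: PC=0 exec 'MOV B, 2'. After: A=0 B=2 C=0 D=0 ZF=0 PC=1
Step 2: PC=1 exec 'MUL D, 8'. After: A=0 B=2 C=0 D=0 ZF=1 PC=2
Step 3: PC=2 exec 'ADD A, B'. After: A=2 B=2 C=0 D=0 ZF=0 PC=3
Step 4: PC=3 exec 'MOV A, 11'. After: A=11 B=2 C=0 D=0 ZF=0 PC=4
Step 5: PC=4 exec 'MOV C, 2'. After: A=11 B=2 C=2 D=0 ZF=0 PC=5
Step 6: PC=5 exec 'MUL C, 7'. After: A=11 B=2 C=14 D=0 ZF=0 PC=6
Step 7: PC=6 exec 'JMP 3'. After: A=11 B=2 C=14 D=0 ZF=0 PC=3
Step 8: PC=3 exec 'MOV A, 11'. After: A=11 B=2 C=14 D=0 ZF=0 PC=4
Step 9: PC=4 exec 'MOV C, 2'. After: A=11 B=2 C=2 D=0 ZF=0 PC=5
State after step 9 equals state after step 5: the program is in a cycle of length 4 and will never halt.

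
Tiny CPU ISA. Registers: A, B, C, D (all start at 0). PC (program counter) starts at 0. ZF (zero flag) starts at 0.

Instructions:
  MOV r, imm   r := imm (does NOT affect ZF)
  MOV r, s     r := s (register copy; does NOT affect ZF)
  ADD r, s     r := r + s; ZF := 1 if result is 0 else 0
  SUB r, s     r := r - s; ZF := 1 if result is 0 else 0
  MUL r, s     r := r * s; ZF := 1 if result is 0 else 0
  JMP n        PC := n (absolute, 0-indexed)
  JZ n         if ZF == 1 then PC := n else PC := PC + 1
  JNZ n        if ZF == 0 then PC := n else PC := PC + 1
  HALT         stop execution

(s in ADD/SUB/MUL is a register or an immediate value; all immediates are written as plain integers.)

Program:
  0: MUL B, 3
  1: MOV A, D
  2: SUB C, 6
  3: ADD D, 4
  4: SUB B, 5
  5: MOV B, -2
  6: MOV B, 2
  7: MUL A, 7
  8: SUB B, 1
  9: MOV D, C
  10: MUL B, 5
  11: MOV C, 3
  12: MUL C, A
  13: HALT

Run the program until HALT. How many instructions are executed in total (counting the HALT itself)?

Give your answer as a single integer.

Step 1: PC=0 exec 'MUL B, 3'. After: A=0 B=0 C=0 D=0 ZF=1 PC=1
Step 2: PC=1 exec 'MOV A, D'. After: A=0 B=0 C=0 D=0 ZF=1 PC=2
Step 3: PC=2 exec 'SUB C, 6'. After: A=0 B=0 C=-6 D=0 ZF=0 PC=3
Step 4: PC=3 exec 'ADD D, 4'. After: A=0 B=0 C=-6 D=4 ZF=0 PC=4
Step 5: PC=4 exec 'SUB B, 5'. After: A=0 B=-5 C=-6 D=4 ZF=0 PC=5
Step 6: PC=5 exec 'MOV B, -2'. After: A=0 B=-2 C=-6 D=4 ZF=0 PC=6
Step 7: PC=6 exec 'MOV B, 2'. After: A=0 B=2 C=-6 D=4 ZF=0 PC=7
Step 8: PC=7 exec 'MUL A, 7'. After: A=0 B=2 C=-6 D=4 ZF=1 PC=8
Step 9: PC=8 exec 'SUB B, 1'. After: A=0 B=1 C=-6 D=4 ZF=0 PC=9
Step 10: PC=9 exec 'MOV D, C'. After: A=0 B=1 C=-6 D=-6 ZF=0 PC=10
Step 11: PC=10 exec 'MUL B, 5'. After: A=0 B=5 C=-6 D=-6 ZF=0 PC=11
Step 12: PC=11 exec 'MOV C, 3'. After: A=0 B=5 C=3 D=-6 ZF=0 PC=12
Step 13: PC=12 exec 'MUL C, A'. After: A=0 B=5 C=0 D=-6 ZF=1 PC=13
Step 14: PC=13 exec 'HALT'. After: A=0 B=5 C=0 D=-6 ZF=1 PC=13 HALTED
Total instructions executed: 14

Answer: 14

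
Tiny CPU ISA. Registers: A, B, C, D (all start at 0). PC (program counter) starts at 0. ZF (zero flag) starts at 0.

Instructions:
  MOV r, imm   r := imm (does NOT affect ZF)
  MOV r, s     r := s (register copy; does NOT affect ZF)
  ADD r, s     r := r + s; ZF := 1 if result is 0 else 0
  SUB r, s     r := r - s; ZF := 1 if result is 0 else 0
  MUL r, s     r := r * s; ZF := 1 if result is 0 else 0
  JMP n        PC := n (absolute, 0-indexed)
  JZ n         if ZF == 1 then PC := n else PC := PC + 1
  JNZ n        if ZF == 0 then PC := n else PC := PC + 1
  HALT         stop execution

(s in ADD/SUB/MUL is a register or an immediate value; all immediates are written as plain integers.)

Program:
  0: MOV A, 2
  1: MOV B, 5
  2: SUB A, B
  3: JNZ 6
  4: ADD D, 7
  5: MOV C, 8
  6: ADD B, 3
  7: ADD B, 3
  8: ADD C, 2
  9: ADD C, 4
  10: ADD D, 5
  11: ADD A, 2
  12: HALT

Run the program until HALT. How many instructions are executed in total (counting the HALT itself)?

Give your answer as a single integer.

Answer: 11

Derivation:
Step 1: PC=0 exec 'MOV A, 2'. After: A=2 B=0 C=0 D=0 ZF=0 PC=1
Step 2: PC=1 exec 'MOV B, 5'. After: A=2 B=5 C=0 D=0 ZF=0 PC=2
Step 3: PC=2 exec 'SUB A, B'. After: A=-3 B=5 C=0 D=0 ZF=0 PC=3
Step 4: PC=3 exec 'JNZ 6'. After: A=-3 B=5 C=0 D=0 ZF=0 PC=6
Step 5: PC=6 exec 'ADD B, 3'. After: A=-3 B=8 C=0 D=0 ZF=0 PC=7
Step 6: PC=7 exec 'ADD B, 3'. After: A=-3 B=11 C=0 D=0 ZF=0 PC=8
Step 7: PC=8 exec 'ADD C, 2'. After: A=-3 B=11 C=2 D=0 ZF=0 PC=9
Step 8: PC=9 exec 'ADD C, 4'. After: A=-3 B=11 C=6 D=0 ZF=0 PC=10
Step 9: PC=10 exec 'ADD D, 5'. After: A=-3 B=11 C=6 D=5 ZF=0 PC=11
Step 10: PC=11 exec 'ADD A, 2'. After: A=-1 B=11 C=6 D=5 ZF=0 PC=12
Step 11: PC=12 exec 'HALT'. After: A=-1 B=11 C=6 D=5 ZF=0 PC=12 HALTED
Total instructions executed: 11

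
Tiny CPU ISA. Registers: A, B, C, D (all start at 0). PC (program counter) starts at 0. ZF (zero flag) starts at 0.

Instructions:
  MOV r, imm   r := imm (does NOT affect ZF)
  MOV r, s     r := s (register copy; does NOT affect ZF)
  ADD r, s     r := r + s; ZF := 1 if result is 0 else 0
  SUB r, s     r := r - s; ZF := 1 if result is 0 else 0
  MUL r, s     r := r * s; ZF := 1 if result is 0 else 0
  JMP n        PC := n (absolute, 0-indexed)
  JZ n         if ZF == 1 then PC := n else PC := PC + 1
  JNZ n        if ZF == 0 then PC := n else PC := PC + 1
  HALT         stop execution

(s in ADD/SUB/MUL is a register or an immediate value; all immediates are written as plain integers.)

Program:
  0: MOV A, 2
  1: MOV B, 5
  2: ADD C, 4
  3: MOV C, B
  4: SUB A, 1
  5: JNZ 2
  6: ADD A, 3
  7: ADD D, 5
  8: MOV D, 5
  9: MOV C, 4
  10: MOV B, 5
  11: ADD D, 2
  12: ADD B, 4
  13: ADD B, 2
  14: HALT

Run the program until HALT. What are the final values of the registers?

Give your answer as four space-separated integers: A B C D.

Answer: 3 11 4 7

Derivation:
Step 1: PC=0 exec 'MOV A, 2'. After: A=2 B=0 C=0 D=0 ZF=0 PC=1
Step 2: PC=1 exec 'MOV B, 5'. After: A=2 B=5 C=0 D=0 ZF=0 PC=2
Step 3: PC=2 exec 'ADD C, 4'. After: A=2 B=5 C=4 D=0 ZF=0 PC=3
Step 4: PC=3 exec 'MOV C, B'. After: A=2 B=5 C=5 D=0 ZF=0 PC=4
Step 5: PC=4 exec 'SUB A, 1'. After: A=1 B=5 C=5 D=0 ZF=0 PC=5
Step 6: PC=5 exec 'JNZ 2'. After: A=1 B=5 C=5 D=0 ZF=0 PC=2
Step 7: PC=2 exec 'ADD C, 4'. After: A=1 B=5 C=9 D=0 ZF=0 PC=3
Step 8: PC=3 exec 'MOV C, B'. After: A=1 B=5 C=5 D=0 ZF=0 PC=4
Step 9: PC=4 exec 'SUB A, 1'. After: A=0 B=5 C=5 D=0 ZF=1 PC=5
Step 10: PC=5 exec 'JNZ 2'. After: A=0 B=5 C=5 D=0 ZF=1 PC=6
Step 11: PC=6 exec 'ADD A, 3'. After: A=3 B=5 C=5 D=0 ZF=0 PC=7
Step 12: PC=7 exec 'ADD D, 5'. After: A=3 B=5 C=5 D=5 ZF=0 PC=8
Step 13: PC=8 exec 'MOV D, 5'. After: A=3 B=5 C=5 D=5 ZF=0 PC=9
Step 14: PC=9 exec 'MOV C, 4'. After: A=3 B=5 C=4 D=5 ZF=0 PC=10
Step 15: PC=10 exec 'MOV B, 5'. After: A=3 B=5 C=4 D=5 ZF=0 PC=11
Step 16: PC=11 exec 'ADD D, 2'. After: A=3 B=5 C=4 D=7 ZF=0 PC=12
Step 17: PC=12 exec 'ADD B, 4'. After: A=3 B=9 C=4 D=7 ZF=0 PC=13
Step 18: PC=13 exec 'ADD B, 2'. After: A=3 B=11 C=4 D=7 ZF=0 PC=14
Step 19: PC=14 exec 'HALT'. After: A=3 B=11 C=4 D=7 ZF=0 PC=14 HALTED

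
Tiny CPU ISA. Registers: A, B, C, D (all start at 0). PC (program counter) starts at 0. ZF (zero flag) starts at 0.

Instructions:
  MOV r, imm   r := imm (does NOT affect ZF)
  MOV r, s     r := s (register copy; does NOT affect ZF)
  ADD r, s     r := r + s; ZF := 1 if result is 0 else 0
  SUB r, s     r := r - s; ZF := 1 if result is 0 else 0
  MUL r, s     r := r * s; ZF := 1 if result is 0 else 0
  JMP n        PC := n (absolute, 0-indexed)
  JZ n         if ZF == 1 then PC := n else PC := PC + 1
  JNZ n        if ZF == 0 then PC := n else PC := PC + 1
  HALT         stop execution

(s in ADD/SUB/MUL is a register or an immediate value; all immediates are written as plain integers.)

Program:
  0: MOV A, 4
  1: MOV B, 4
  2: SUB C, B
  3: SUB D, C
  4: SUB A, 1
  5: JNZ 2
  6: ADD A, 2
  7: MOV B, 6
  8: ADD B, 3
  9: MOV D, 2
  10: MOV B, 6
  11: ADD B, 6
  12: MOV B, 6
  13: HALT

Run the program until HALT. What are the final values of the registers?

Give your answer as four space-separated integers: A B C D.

Step 1: PC=0 exec 'MOV A, 4'. After: A=4 B=0 C=0 D=0 ZF=0 PC=1
Step 2: PC=1 exec 'MOV B, 4'. After: A=4 B=4 C=0 D=0 ZF=0 PC=2
Step 3: PC=2 exec 'SUB C, B'. After: A=4 B=4 C=-4 D=0 ZF=0 PC=3
Step 4: PC=3 exec 'SUB D, C'. After: A=4 B=4 C=-4 D=4 ZF=0 PC=4
Step 5: PC=4 exec 'SUB A, 1'. After: A=3 B=4 C=-4 D=4 ZF=0 PC=5
Step 6: PC=5 exec 'JNZ 2'. After: A=3 B=4 C=-4 D=4 ZF=0 PC=2
Step 7: PC=2 exec 'SUB C, B'. After: A=3 B=4 C=-8 D=4 ZF=0 PC=3
Step 8: PC=3 exec 'SUB D, C'. After: A=3 B=4 C=-8 D=12 ZF=0 PC=4
Step 9: PC=4 exec 'SUB A, 1'. After: A=2 B=4 C=-8 D=12 ZF=0 PC=5
Step 10: PC=5 exec 'JNZ 2'. After: A=2 B=4 C=-8 D=12 ZF=0 PC=2
Step 11: PC=2 exec 'SUB C, B'. After: A=2 B=4 C=-12 D=12 ZF=0 PC=3
Step 12: PC=3 exec 'SUB D, C'. After: A=2 B=4 C=-12 D=24 ZF=0 PC=4
Step 13: PC=4 exec 'SUB A, 1'. After: A=1 B=4 C=-12 D=24 ZF=0 PC=5
Step 14: PC=5 exec 'JNZ 2'. After: A=1 B=4 C=-12 D=24 ZF=0 PC=2
Step 15: PC=2 exec 'SUB C, B'. After: A=1 B=4 C=-16 D=24 ZF=0 PC=3
Step 16: PC=3 exec 'SUB D, C'. After: A=1 B=4 C=-16 D=40 ZF=0 PC=4
Step 17: PC=4 exec 'SUB A, 1'. After: A=0 B=4 C=-16 D=40 ZF=1 PC=5
Step 18: PC=5 exec 'JNZ 2'. After: A=0 B=4 C=-16 D=40 ZF=1 PC=6
Step 19: PC=6 exec 'ADD A, 2'. After: A=2 B=4 C=-16 D=40 ZF=0 PC=7
Step 20: PC=7 exec 'MOV B, 6'. After: A=2 B=6 C=-16 D=40 ZF=0 PC=8
Step 21: PC=8 exec 'ADD B, 3'. After: A=2 B=9 C=-16 D=40 ZF=0 PC=9
Step 22: PC=9 exec 'MOV D, 2'. After: A=2 B=9 C=-16 D=2 ZF=0 PC=10
Step 23: PC=10 exec 'MOV B, 6'. After: A=2 B=6 C=-16 D=2 ZF=0 PC=11
Step 24: PC=11 exec 'ADD B, 6'. After: A=2 B=12 C=-16 D=2 ZF=0 PC=12
Step 25: PC=12 exec 'MOV B, 6'. After: A=2 B=6 C=-16 D=2 ZF=0 PC=13
Step 26: PC=13 exec 'HALT'. After: A=2 B=6 C=-16 D=2 ZF=0 PC=13 HALTED

Answer: 2 6 -16 2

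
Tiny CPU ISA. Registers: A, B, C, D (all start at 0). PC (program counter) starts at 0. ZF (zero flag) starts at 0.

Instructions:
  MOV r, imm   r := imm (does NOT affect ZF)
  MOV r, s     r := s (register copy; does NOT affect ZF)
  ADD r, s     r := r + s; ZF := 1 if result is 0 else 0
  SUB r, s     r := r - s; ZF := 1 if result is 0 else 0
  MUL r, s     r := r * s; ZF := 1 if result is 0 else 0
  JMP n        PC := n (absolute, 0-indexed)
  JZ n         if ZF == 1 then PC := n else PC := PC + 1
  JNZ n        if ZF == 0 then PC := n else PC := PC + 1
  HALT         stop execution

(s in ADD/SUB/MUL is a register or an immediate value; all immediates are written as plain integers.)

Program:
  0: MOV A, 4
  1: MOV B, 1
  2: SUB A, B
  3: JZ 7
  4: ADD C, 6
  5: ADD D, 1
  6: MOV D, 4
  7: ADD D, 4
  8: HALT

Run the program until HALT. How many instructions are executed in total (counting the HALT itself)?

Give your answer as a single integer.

Step 1: PC=0 exec 'MOV A, 4'. After: A=4 B=0 C=0 D=0 ZF=0 PC=1
Step 2: PC=1 exec 'MOV B, 1'. After: A=4 B=1 C=0 D=0 ZF=0 PC=2
Step 3: PC=2 exec 'SUB A, B'. After: A=3 B=1 C=0 D=0 ZF=0 PC=3
Step 4: PC=3 exec 'JZ 7'. After: A=3 B=1 C=0 D=0 ZF=0 PC=4
Step 5: PC=4 exec 'ADD C, 6'. After: A=3 B=1 C=6 D=0 ZF=0 PC=5
Step 6: PC=5 exec 'ADD D, 1'. After: A=3 B=1 C=6 D=1 ZF=0 PC=6
Step 7: PC=6 exec 'MOV D, 4'. After: A=3 B=1 C=6 D=4 ZF=0 PC=7
Step 8: PC=7 exec 'ADD D, 4'. After: A=3 B=1 C=6 D=8 ZF=0 PC=8
Step 9: PC=8 exec 'HALT'. After: A=3 B=1 C=6 D=8 ZF=0 PC=8 HALTED
Total instructions executed: 9

Answer: 9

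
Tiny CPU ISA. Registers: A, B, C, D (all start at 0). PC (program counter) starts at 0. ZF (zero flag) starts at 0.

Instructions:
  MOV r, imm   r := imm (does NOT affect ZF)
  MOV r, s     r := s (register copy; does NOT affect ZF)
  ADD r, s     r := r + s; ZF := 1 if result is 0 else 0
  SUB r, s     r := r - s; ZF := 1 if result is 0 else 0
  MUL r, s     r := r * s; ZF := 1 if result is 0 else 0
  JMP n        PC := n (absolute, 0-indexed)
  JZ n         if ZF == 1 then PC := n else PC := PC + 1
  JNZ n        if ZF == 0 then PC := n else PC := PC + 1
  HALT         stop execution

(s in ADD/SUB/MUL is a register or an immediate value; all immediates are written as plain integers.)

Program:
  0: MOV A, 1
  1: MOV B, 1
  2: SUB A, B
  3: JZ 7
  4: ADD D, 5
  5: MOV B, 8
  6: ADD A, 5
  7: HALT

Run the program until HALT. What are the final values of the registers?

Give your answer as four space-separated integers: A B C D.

Step 1: PC=0 exec 'MOV A, 1'. After: A=1 B=0 C=0 D=0 ZF=0 PC=1
Step 2: PC=1 exec 'MOV B, 1'. After: A=1 B=1 C=0 D=0 ZF=0 PC=2
Step 3: PC=2 exec 'SUB A, B'. After: A=0 B=1 C=0 D=0 ZF=1 PC=3
Step 4: PC=3 exec 'JZ 7'. After: A=0 B=1 C=0 D=0 ZF=1 PC=7
Step 5: PC=7 exec 'HALT'. After: A=0 B=1 C=0 D=0 ZF=1 PC=7 HALTED

Answer: 0 1 0 0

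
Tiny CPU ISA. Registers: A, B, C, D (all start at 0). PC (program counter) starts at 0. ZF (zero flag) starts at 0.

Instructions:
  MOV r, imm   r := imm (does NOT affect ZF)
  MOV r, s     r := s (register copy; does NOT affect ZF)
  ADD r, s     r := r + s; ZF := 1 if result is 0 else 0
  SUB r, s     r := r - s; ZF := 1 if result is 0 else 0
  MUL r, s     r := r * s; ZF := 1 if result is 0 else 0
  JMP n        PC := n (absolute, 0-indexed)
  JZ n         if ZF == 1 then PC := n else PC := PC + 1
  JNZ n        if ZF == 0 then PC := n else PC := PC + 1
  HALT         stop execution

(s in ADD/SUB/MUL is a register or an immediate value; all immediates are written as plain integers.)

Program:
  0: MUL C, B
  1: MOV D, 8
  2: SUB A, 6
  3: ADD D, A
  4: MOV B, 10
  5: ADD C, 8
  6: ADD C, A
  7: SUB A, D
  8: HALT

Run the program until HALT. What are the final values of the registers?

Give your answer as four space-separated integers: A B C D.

Step 1: PC=0 exec 'MUL C, B'. After: A=0 B=0 C=0 D=0 ZF=1 PC=1
Step 2: PC=1 exec 'MOV D, 8'. After: A=0 B=0 C=0 D=8 ZF=1 PC=2
Step 3: PC=2 exec 'SUB A, 6'. After: A=-6 B=0 C=0 D=8 ZF=0 PC=3
Step 4: PC=3 exec 'ADD D, A'. After: A=-6 B=0 C=0 D=2 ZF=0 PC=4
Step 5: PC=4 exec 'MOV B, 10'. After: A=-6 B=10 C=0 D=2 ZF=0 PC=5
Step 6: PC=5 exec 'ADD C, 8'. After: A=-6 B=10 C=8 D=2 ZF=0 PC=6
Step 7: PC=6 exec 'ADD C, A'. After: A=-6 B=10 C=2 D=2 ZF=0 PC=7
Step 8: PC=7 exec 'SUB A, D'. After: A=-8 B=10 C=2 D=2 ZF=0 PC=8
Step 9: PC=8 exec 'HALT'. After: A=-8 B=10 C=2 D=2 ZF=0 PC=8 HALTED

Answer: -8 10 2 2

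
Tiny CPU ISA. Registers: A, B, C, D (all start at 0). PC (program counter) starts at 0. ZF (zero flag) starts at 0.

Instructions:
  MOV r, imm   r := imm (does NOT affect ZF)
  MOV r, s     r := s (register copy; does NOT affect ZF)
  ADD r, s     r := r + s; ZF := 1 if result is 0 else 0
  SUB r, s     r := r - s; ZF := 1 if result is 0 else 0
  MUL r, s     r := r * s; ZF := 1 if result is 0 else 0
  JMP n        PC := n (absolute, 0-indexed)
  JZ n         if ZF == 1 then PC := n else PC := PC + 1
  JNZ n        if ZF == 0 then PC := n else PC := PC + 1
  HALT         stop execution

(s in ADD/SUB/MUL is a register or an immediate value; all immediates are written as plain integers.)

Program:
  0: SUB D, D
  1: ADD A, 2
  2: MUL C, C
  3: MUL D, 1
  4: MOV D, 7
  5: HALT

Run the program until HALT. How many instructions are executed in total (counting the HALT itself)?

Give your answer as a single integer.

Answer: 6

Derivation:
Step 1: PC=0 exec 'SUB D, D'. After: A=0 B=0 C=0 D=0 ZF=1 PC=1
Step 2: PC=1 exec 'ADD A, 2'. After: A=2 B=0 C=0 D=0 ZF=0 PC=2
Step 3: PC=2 exec 'MUL C, C'. After: A=2 B=0 C=0 D=0 ZF=1 PC=3
Step 4: PC=3 exec 'MUL D, 1'. After: A=2 B=0 C=0 D=0 ZF=1 PC=4
Step 5: PC=4 exec 'MOV D, 7'. After: A=2 B=0 C=0 D=7 ZF=1 PC=5
Step 6: PC=5 exec 'HALT'. After: A=2 B=0 C=0 D=7 ZF=1 PC=5 HALTED
Total instructions executed: 6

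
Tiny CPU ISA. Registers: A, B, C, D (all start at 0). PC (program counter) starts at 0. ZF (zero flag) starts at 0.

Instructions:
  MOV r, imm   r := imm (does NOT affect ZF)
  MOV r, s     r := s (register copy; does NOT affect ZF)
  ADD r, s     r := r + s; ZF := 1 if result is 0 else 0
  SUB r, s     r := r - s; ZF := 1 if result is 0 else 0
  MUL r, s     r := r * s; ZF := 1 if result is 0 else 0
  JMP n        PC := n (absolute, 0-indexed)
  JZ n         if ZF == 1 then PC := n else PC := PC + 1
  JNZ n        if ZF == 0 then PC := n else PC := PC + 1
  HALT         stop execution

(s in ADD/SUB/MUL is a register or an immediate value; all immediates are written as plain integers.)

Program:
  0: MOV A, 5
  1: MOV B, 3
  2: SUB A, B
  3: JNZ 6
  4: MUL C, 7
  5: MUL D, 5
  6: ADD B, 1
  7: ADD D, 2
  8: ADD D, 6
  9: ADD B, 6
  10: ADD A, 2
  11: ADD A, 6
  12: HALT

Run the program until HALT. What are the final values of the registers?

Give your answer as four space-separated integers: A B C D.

Answer: 10 10 0 8

Derivation:
Step 1: PC=0 exec 'MOV A, 5'. After: A=5 B=0 C=0 D=0 ZF=0 PC=1
Step 2: PC=1 exec 'MOV B, 3'. After: A=5 B=3 C=0 D=0 ZF=0 PC=2
Step 3: PC=2 exec 'SUB A, B'. After: A=2 B=3 C=0 D=0 ZF=0 PC=3
Step 4: PC=3 exec 'JNZ 6'. After: A=2 B=3 C=0 D=0 ZF=0 PC=6
Step 5: PC=6 exec 'ADD B, 1'. After: A=2 B=4 C=0 D=0 ZF=0 PC=7
Step 6: PC=7 exec 'ADD D, 2'. After: A=2 B=4 C=0 D=2 ZF=0 PC=8
Step 7: PC=8 exec 'ADD D, 6'. After: A=2 B=4 C=0 D=8 ZF=0 PC=9
Step 8: PC=9 exec 'ADD B, 6'. After: A=2 B=10 C=0 D=8 ZF=0 PC=10
Step 9: PC=10 exec 'ADD A, 2'. After: A=4 B=10 C=0 D=8 ZF=0 PC=11
Step 10: PC=11 exec 'ADD A, 6'. After: A=10 B=10 C=0 D=8 ZF=0 PC=12
Step 11: PC=12 exec 'HALT'. After: A=10 B=10 C=0 D=8 ZF=0 PC=12 HALTED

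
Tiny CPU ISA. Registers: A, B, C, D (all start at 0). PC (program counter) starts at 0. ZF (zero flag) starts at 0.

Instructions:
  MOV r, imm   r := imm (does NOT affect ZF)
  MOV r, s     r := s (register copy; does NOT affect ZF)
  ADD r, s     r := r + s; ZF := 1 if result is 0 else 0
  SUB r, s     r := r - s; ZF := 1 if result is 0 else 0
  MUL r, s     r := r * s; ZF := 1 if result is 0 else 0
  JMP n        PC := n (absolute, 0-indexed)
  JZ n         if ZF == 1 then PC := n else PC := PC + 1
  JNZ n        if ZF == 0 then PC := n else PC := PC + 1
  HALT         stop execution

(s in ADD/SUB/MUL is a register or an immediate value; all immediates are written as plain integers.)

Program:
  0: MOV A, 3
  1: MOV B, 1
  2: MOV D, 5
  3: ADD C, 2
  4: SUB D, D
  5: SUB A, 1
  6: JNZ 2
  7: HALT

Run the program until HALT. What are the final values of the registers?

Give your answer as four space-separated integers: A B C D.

Answer: 0 1 6 0

Derivation:
Step 1: PC=0 exec 'MOV A, 3'. After: A=3 B=0 C=0 D=0 ZF=0 PC=1
Step 2: PC=1 exec 'MOV B, 1'. After: A=3 B=1 C=0 D=0 ZF=0 PC=2
Step 3: PC=2 exec 'MOV D, 5'. After: A=3 B=1 C=0 D=5 ZF=0 PC=3
Step 4: PC=3 exec 'ADD C, 2'. After: A=3 B=1 C=2 D=5 ZF=0 PC=4
Step 5: PC=4 exec 'SUB D, D'. After: A=3 B=1 C=2 D=0 ZF=1 PC=5
Step 6: PC=5 exec 'SUB A, 1'. After: A=2 B=1 C=2 D=0 ZF=0 PC=6
Step 7: PC=6 exec 'JNZ 2'. After: A=2 B=1 C=2 D=0 ZF=0 PC=2
Step 8: PC=2 exec 'MOV D, 5'. After: A=2 B=1 C=2 D=5 ZF=0 PC=3
Step 9: PC=3 exec 'ADD C, 2'. After: A=2 B=1 C=4 D=5 ZF=0 PC=4
Step 10: PC=4 exec 'SUB D, D'. After: A=2 B=1 C=4 D=0 ZF=1 PC=5
Step 11: PC=5 exec 'SUB A, 1'. After: A=1 B=1 C=4 D=0 ZF=0 PC=6
Step 12: PC=6 exec 'JNZ 2'. After: A=1 B=1 C=4 D=0 ZF=0 PC=2
Step 13: PC=2 exec 'MOV D, 5'. After: A=1 B=1 C=4 D=5 ZF=0 PC=3
Step 14: PC=3 exec 'ADD C, 2'. After: A=1 B=1 C=6 D=5 ZF=0 PC=4
Step 15: PC=4 exec 'SUB D, D'. After: A=1 B=1 C=6 D=0 ZF=1 PC=5
Step 16: PC=5 exec 'SUB A, 1'. After: A=0 B=1 C=6 D=0 ZF=1 PC=6
Step 17: PC=6 exec 'JNZ 2'. After: A=0 B=1 C=6 D=0 ZF=1 PC=7
Step 18: PC=7 exec 'HALT'. After: A=0 B=1 C=6 D=0 ZF=1 PC=7 HALTED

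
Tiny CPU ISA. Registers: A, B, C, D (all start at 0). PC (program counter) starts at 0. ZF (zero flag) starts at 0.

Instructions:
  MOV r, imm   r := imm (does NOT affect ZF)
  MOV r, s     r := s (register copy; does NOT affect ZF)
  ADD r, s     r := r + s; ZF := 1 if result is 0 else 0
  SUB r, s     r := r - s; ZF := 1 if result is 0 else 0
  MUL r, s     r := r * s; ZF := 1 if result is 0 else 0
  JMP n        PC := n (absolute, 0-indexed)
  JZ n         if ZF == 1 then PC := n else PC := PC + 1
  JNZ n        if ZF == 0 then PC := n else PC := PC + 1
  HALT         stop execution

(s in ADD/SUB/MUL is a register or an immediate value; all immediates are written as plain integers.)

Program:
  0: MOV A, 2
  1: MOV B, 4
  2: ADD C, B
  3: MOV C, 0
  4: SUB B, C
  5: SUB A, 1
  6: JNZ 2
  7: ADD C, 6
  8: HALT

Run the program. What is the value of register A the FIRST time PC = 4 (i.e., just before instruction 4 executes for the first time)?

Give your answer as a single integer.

Step 1: PC=0 exec 'MOV A, 2'. After: A=2 B=0 C=0 D=0 ZF=0 PC=1
Step 2: PC=1 exec 'MOV B, 4'. After: A=2 B=4 C=0 D=0 ZF=0 PC=2
Step 3: PC=2 exec 'ADD C, B'. After: A=2 B=4 C=4 D=0 ZF=0 PC=3
Step 4: PC=3 exec 'MOV C, 0'. After: A=2 B=4 C=0 D=0 ZF=0 PC=4
First time PC=4: A=2

2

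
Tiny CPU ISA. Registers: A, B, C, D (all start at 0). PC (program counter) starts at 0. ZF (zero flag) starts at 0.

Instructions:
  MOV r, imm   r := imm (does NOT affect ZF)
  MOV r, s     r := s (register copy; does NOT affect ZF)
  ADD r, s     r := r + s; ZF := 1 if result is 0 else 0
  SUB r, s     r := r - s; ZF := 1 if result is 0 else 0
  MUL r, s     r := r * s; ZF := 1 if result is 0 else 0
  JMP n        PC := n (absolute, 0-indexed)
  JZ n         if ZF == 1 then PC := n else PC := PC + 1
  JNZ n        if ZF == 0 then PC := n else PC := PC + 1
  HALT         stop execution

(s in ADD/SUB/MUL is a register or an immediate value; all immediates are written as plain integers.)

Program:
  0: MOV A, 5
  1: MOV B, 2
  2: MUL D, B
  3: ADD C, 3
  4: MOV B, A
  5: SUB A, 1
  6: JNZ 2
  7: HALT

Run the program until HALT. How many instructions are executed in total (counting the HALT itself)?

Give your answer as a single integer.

Step 1: PC=0 exec 'MOV A, 5'. After: A=5 B=0 C=0 D=0 ZF=0 PC=1
Step 2: PC=1 exec 'MOV B, 2'. After: A=5 B=2 C=0 D=0 ZF=0 PC=2
Step 3: PC=2 exec 'MUL D, B'. After: A=5 B=2 C=0 D=0 ZF=1 PC=3
Step 4: PC=3 exec 'ADD C, 3'. After: A=5 B=2 C=3 D=0 ZF=0 PC=4
Step 5: PC=4 exec 'MOV B, A'. After: A=5 B=5 C=3 D=0 ZF=0 PC=5
Step 6: PC=5 exec 'SUB A, 1'. After: A=4 B=5 C=3 D=0 ZF=0 PC=6
Step 7: PC=6 exec 'JNZ 2'. After: A=4 B=5 C=3 D=0 ZF=0 PC=2
Step 8: PC=2 exec 'MUL D, B'. After: A=4 B=5 C=3 D=0 ZF=1 PC=3
Step 9: PC=3 exec 'ADD C, 3'. After: A=4 B=5 C=6 D=0 ZF=0 PC=4
Step 10: PC=4 exec 'MOV B, A'. After: A=4 B=4 C=6 D=0 ZF=0 PC=5
Step 11: PC=5 exec 'SUB A, 1'. After: A=3 B=4 C=6 D=0 ZF=0 PC=6
Step 12: PC=6 exec 'JNZ 2'. After: A=3 B=4 C=6 D=0 ZF=0 PC=2
Step 13: PC=2 exec 'MUL D, B'. After: A=3 B=4 C=6 D=0 ZF=1 PC=3
Step 14: PC=3 exec 'ADD C, 3'. After: A=3 B=4 C=9 D=0 ZF=0 PC=4
Step 15: PC=4 exec 'MOV B, A'. After: A=3 B=3 C=9 D=0 ZF=0 PC=5
Step 16: PC=5 exec 'SUB A, 1'. After: A=2 B=3 C=9 D=0 ZF=0 PC=6
Step 17: PC=6 exec 'JNZ 2'. After: A=2 B=3 C=9 D=0 ZF=0 PC=2
Step 18: PC=2 exec 'MUL D, B'. After: A=2 B=3 C=9 D=0 ZF=1 PC=3
Step 19: PC=3 exec 'ADD C, 3'. After: A=2 B=3 C=12 D=0 ZF=0 PC=4
Step 20: PC=4 exec 'MOV B, A'. After: A=2 B=2 C=12 D=0 ZF=0 PC=5
Step 21: PC=5 exec 'SUB A, 1'. After: A=1 B=2 C=12 D=0 ZF=0 PC=6
Step 22: PC=6 exec 'JNZ 2'. After: A=1 B=2 C=12 D=0 ZF=0 PC=2
Step 23: PC=2 exec 'MUL D, B'. After: A=1 B=2 C=12 D=0 ZF=1 PC=3
Step 24: PC=3 exec 'ADD C, 3'. After: A=1 B=2 C=15 D=0 ZF=0 PC=4
Step 25: PC=4 exec 'MOV B, A'. After: A=1 B=1 C=15 D=0 ZF=0 PC=5
Step 26: PC=5 exec 'SUB A, 1'. After: A=0 B=1 C=15 D=0 ZF=1 PC=6
Step 27: PC=6 exec 'JNZ 2'. After: A=0 B=1 C=15 D=0 ZF=1 PC=7
Step 28: PC=7 exec 'HALT'. After: A=0 B=1 C=15 D=0 ZF=1 PC=7 HALTED
Total instructions executed: 28

Answer: 28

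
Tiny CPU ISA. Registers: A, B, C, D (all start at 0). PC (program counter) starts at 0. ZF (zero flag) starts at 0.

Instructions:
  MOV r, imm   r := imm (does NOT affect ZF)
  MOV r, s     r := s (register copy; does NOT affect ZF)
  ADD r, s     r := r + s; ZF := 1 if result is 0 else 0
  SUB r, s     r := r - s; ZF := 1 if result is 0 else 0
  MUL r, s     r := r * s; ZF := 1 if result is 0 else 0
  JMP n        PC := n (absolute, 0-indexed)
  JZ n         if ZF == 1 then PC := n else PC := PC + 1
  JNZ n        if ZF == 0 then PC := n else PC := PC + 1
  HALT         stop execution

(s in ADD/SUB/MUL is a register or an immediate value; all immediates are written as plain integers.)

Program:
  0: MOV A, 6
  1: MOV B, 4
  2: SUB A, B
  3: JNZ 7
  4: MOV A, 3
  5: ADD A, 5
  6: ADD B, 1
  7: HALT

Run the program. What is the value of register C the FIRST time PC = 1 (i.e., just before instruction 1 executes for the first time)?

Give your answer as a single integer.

Step 1: PC=0 exec 'MOV A, 6'. After: A=6 B=0 C=0 D=0 ZF=0 PC=1
First time PC=1: C=0

0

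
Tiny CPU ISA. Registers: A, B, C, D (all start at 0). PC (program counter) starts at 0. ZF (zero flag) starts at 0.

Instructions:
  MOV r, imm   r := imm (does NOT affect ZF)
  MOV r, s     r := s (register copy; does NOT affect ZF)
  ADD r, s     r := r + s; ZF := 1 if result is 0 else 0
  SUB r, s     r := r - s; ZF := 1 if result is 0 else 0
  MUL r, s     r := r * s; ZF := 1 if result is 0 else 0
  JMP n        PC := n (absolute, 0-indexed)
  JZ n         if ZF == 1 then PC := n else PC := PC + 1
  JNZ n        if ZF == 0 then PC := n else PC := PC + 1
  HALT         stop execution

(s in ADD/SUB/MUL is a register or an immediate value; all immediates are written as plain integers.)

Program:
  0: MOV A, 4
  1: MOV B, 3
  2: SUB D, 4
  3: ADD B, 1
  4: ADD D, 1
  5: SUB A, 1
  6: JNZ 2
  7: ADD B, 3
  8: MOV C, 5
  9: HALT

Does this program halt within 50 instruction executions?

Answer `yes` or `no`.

Step 1: PC=0 exec 'MOV A, 4'. After: A=4 B=0 C=0 D=0 ZF=0 PC=1
Step 2: PC=1 exec 'MOV B, 3'. After: A=4 B=3 C=0 D=0 ZF=0 PC=2
Step 3: PC=2 exec 'SUB D, 4'. After: A=4 B=3 C=0 D=-4 ZF=0 PC=3
Step 4: PC=3 exec 'ADD B, 1'. After: A=4 B=4 C=0 D=-4 ZF=0 PC=4
Step 5: PC=4 exec 'ADD D, 1'. After: A=4 B=4 C=0 D=-3 ZF=0 PC=5
Step 6: PC=5 exec 'SUB A, 1'. After: A=3 B=4 C=0 D=-3 ZF=0 PC=6
Step 7: PC=6 exec 'JNZ 2'. After: A=3 B=4 C=0 D=-3 ZF=0 PC=2
Step 8: PC=2 exec 'SUB D, 4'. After: A=3 B=4 C=0 D=-7 ZF=0 PC=3
Step 9: PC=3 exec 'ADD B, 1'. After: A=3 B=5 C=0 D=-7 ZF=0 PC=4
Step 10: PC=4 exec 'ADD D, 1'. After: A=3 B=5 C=0 D=-6 ZF=0 PC=5
Step 11: PC=5 exec 'SUB A, 1'. After: A=2 B=5 C=0 D=-6 ZF=0 PC=6
Step 12: PC=6 exec 'JNZ 2'. After: A=2 B=5 C=0 D=-6 ZF=0 PC=2
Step 13: PC=2 exec 'SUB D, 4'. After: A=2 B=5 C=0 D=-10 ZF=0 PC=3
Step 14: PC=3 exec 'ADD B, 1'. After: A=2 B=6 C=0 D=-10 ZF=0 PC=4
Step 15: PC=4 exec 'ADD D, 1'. After: A=2 B=6 C=0 D=-9 ZF=0 PC=5
Step 16: PC=5 exec 'SUB A, 1'. After: A=1 B=6 C=0 D=-9 ZF=0 PC=6
Step 17: PC=6 exec 'JNZ 2'. After: A=1 B=6 C=0 D=-9 ZF=0 PC=2
Step 18: PC=2 exec 'SUB D, 4'. After: A=1 B=6 C=0 D=-13 ZF=0 PC=3
Step 19: PC=3 exec 'ADD B, 1'. After: A=1 B=7 C=0 D=-13 ZF=0 PC=4
Step 20: PC=4 exec 'ADD D, 1'. After: A=1 B=7 C=0 D=-12 ZF=0 PC=5
Step 21: PC=5 exec 'SUB A, 1'. After: A=0 B=7 C=0 D=-12 ZF=1 PC=6
Step 22: PC=6 exec 'JNZ 2'. After: A=0 B=7 C=0 D=-12 ZF=1 PC=7
Step 23: PC=7 exec 'ADD B, 3'. After: A=0 B=10 C=0 D=-12 ZF=0 PC=8
Step 24: PC=8 exec 'MOV C, 5'. After: A=0 B=10 C=5 D=-12 ZF=0 PC=9
Step 25: PC=9 exec 'HALT'. After: A=0 B=10 C=5 D=-12 ZF=0 PC=9 HALTED

Answer: yes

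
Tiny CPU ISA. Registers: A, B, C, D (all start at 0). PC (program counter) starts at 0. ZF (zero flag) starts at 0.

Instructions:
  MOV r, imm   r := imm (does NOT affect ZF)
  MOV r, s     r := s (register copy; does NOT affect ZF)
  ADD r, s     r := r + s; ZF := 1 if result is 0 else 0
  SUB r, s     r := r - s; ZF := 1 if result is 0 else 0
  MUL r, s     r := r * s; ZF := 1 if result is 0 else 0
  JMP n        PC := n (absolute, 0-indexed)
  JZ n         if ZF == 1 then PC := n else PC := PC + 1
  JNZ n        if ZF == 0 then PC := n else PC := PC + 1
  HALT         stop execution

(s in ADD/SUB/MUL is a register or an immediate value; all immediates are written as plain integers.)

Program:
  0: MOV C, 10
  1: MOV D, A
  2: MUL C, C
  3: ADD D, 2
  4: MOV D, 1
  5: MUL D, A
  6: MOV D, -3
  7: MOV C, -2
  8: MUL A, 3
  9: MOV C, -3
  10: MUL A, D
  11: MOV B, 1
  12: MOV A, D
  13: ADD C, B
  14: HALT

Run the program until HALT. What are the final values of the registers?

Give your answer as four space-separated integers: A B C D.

Answer: -3 1 -2 -3

Derivation:
Step 1: PC=0 exec 'MOV C, 10'. After: A=0 B=0 C=10 D=0 ZF=0 PC=1
Step 2: PC=1 exec 'MOV D, A'. After: A=0 B=0 C=10 D=0 ZF=0 PC=2
Step 3: PC=2 exec 'MUL C, C'. After: A=0 B=0 C=100 D=0 ZF=0 PC=3
Step 4: PC=3 exec 'ADD D, 2'. After: A=0 B=0 C=100 D=2 ZF=0 PC=4
Step 5: PC=4 exec 'MOV D, 1'. After: A=0 B=0 C=100 D=1 ZF=0 PC=5
Step 6: PC=5 exec 'MUL D, A'. After: A=0 B=0 C=100 D=0 ZF=1 PC=6
Step 7: PC=6 exec 'MOV D, -3'. After: A=0 B=0 C=100 D=-3 ZF=1 PC=7
Step 8: PC=7 exec 'MOV C, -2'. After: A=0 B=0 C=-2 D=-3 ZF=1 PC=8
Step 9: PC=8 exec 'MUL A, 3'. After: A=0 B=0 C=-2 D=-3 ZF=1 PC=9
Step 10: PC=9 exec 'MOV C, -3'. After: A=0 B=0 C=-3 D=-3 ZF=1 PC=10
Step 11: PC=10 exec 'MUL A, D'. After: A=0 B=0 C=-3 D=-3 ZF=1 PC=11
Step 12: PC=11 exec 'MOV B, 1'. After: A=0 B=1 C=-3 D=-3 ZF=1 PC=12
Step 13: PC=12 exec 'MOV A, D'. After: A=-3 B=1 C=-3 D=-3 ZF=1 PC=13
Step 14: PC=13 exec 'ADD C, B'. After: A=-3 B=1 C=-2 D=-3 ZF=0 PC=14
Step 15: PC=14 exec 'HALT'. After: A=-3 B=1 C=-2 D=-3 ZF=0 PC=14 HALTED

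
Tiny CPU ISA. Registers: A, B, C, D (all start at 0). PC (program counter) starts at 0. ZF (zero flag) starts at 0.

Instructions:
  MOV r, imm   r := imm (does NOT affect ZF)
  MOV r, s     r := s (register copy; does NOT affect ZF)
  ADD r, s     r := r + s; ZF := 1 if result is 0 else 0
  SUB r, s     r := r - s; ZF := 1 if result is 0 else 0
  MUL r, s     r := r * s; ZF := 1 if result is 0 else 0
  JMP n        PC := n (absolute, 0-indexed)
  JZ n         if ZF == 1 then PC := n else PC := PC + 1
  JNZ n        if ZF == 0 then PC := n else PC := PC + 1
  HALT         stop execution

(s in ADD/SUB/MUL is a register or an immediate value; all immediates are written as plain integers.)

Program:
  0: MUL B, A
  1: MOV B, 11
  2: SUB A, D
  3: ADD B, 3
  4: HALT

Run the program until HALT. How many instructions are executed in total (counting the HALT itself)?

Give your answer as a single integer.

Answer: 5

Derivation:
Step 1: PC=0 exec 'MUL B, A'. After: A=0 B=0 C=0 D=0 ZF=1 PC=1
Step 2: PC=1 exec 'MOV B, 11'. After: A=0 B=11 C=0 D=0 ZF=1 PC=2
Step 3: PC=2 exec 'SUB A, D'. After: A=0 B=11 C=0 D=0 ZF=1 PC=3
Step 4: PC=3 exec 'ADD B, 3'. After: A=0 B=14 C=0 D=0 ZF=0 PC=4
Step 5: PC=4 exec 'HALT'. After: A=0 B=14 C=0 D=0 ZF=0 PC=4 HALTED
Total instructions executed: 5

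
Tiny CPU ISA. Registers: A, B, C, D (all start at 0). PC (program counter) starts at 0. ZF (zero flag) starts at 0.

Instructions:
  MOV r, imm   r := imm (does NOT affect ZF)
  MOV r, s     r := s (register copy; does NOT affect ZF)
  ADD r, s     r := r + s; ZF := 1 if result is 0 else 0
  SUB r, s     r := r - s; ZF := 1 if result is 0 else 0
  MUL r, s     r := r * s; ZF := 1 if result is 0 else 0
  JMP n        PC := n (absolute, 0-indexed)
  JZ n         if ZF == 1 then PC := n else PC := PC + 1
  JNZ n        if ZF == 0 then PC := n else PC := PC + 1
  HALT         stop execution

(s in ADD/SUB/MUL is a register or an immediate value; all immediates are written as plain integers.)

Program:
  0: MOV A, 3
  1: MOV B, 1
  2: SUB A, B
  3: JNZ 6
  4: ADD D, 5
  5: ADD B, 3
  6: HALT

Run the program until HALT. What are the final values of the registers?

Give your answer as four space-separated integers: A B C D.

Answer: 2 1 0 0

Derivation:
Step 1: PC=0 exec 'MOV A, 3'. After: A=3 B=0 C=0 D=0 ZF=0 PC=1
Step 2: PC=1 exec 'MOV B, 1'. After: A=3 B=1 C=0 D=0 ZF=0 PC=2
Step 3: PC=2 exec 'SUB A, B'. After: A=2 B=1 C=0 D=0 ZF=0 PC=3
Step 4: PC=3 exec 'JNZ 6'. After: A=2 B=1 C=0 D=0 ZF=0 PC=6
Step 5: PC=6 exec 'HALT'. After: A=2 B=1 C=0 D=0 ZF=0 PC=6 HALTED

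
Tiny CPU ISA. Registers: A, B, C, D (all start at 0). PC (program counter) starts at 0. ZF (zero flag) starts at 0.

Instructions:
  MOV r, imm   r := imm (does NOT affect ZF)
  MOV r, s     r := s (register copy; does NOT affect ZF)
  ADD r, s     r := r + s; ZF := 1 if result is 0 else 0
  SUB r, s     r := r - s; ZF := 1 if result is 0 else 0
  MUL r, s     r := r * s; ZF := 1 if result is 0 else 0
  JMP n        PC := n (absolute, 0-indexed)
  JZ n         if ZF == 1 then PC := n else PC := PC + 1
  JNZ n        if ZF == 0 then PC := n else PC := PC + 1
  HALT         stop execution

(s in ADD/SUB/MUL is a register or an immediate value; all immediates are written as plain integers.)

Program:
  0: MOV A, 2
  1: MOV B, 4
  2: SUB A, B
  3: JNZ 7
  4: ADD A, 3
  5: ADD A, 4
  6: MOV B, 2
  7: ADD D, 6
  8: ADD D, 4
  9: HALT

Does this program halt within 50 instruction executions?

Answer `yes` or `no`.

Answer: yes

Derivation:
Step 1: PC=0 exec 'MOV A, 2'. After: A=2 B=0 C=0 D=0 ZF=0 PC=1
Step 2: PC=1 exec 'MOV B, 4'. After: A=2 B=4 C=0 D=0 ZF=0 PC=2
Step 3: PC=2 exec 'SUB A, B'. After: A=-2 B=4 C=0 D=0 ZF=0 PC=3
Step 4: PC=3 exec 'JNZ 7'. After: A=-2 B=4 C=0 D=0 ZF=0 PC=7
Step 5: PC=7 exec 'ADD D, 6'. After: A=-2 B=4 C=0 D=6 ZF=0 PC=8
Step 6: PC=8 exec 'ADD D, 4'. After: A=-2 B=4 C=0 D=10 ZF=0 PC=9
Step 7: PC=9 exec 'HALT'. After: A=-2 B=4 C=0 D=10 ZF=0 PC=9 HALTED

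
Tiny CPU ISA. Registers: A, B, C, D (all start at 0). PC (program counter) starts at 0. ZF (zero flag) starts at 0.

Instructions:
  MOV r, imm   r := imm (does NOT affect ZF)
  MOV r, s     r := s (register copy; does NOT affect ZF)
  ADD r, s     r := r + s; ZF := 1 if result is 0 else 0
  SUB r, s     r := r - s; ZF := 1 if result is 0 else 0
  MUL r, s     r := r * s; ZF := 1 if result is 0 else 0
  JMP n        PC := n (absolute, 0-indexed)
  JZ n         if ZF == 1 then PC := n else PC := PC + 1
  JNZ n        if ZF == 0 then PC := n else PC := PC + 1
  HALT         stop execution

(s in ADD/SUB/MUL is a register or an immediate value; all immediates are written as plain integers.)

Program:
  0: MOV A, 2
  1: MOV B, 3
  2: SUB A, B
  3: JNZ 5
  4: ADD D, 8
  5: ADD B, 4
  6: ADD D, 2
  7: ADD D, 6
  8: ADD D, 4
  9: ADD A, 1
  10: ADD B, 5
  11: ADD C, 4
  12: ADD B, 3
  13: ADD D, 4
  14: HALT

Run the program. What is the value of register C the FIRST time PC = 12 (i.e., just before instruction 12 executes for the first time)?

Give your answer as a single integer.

Step 1: PC=0 exec 'MOV A, 2'. After: A=2 B=0 C=0 D=0 ZF=0 PC=1
Step 2: PC=1 exec 'MOV B, 3'. After: A=2 B=3 C=0 D=0 ZF=0 PC=2
Step 3: PC=2 exec 'SUB A, B'. After: A=-1 B=3 C=0 D=0 ZF=0 PC=3
Step 4: PC=3 exec 'JNZ 5'. After: A=-1 B=3 C=0 D=0 ZF=0 PC=5
Step 5: PC=5 exec 'ADD B, 4'. After: A=-1 B=7 C=0 D=0 ZF=0 PC=6
Step 6: PC=6 exec 'ADD D, 2'. After: A=-1 B=7 C=0 D=2 ZF=0 PC=7
Step 7: PC=7 exec 'ADD D, 6'. After: A=-1 B=7 C=0 D=8 ZF=0 PC=8
Step 8: PC=8 exec 'ADD D, 4'. After: A=-1 B=7 C=0 D=12 ZF=0 PC=9
Step 9: PC=9 exec 'ADD A, 1'. After: A=0 B=7 C=0 D=12 ZF=1 PC=10
Step 10: PC=10 exec 'ADD B, 5'. After: A=0 B=12 C=0 D=12 ZF=0 PC=11
Step 11: PC=11 exec 'ADD C, 4'. After: A=0 B=12 C=4 D=12 ZF=0 PC=12
First time PC=12: C=4

4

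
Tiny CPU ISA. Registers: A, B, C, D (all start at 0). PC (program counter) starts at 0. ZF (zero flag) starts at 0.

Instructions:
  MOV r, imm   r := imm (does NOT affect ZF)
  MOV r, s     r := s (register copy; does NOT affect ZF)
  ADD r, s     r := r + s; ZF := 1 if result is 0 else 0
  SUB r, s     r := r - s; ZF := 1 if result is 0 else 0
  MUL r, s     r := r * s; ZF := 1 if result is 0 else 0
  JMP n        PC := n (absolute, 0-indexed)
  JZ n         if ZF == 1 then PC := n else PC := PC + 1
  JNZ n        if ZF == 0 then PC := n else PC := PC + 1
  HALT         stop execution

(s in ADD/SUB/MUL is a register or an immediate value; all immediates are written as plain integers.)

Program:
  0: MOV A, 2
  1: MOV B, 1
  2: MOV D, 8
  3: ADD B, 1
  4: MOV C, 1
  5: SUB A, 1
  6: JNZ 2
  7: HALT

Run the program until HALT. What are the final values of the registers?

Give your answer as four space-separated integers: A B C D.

Answer: 0 3 1 8

Derivation:
Step 1: PC=0 exec 'MOV A, 2'. After: A=2 B=0 C=0 D=0 ZF=0 PC=1
Step 2: PC=1 exec 'MOV B, 1'. After: A=2 B=1 C=0 D=0 ZF=0 PC=2
Step 3: PC=2 exec 'MOV D, 8'. After: A=2 B=1 C=0 D=8 ZF=0 PC=3
Step 4: PC=3 exec 'ADD B, 1'. After: A=2 B=2 C=0 D=8 ZF=0 PC=4
Step 5: PC=4 exec 'MOV C, 1'. After: A=2 B=2 C=1 D=8 ZF=0 PC=5
Step 6: PC=5 exec 'SUB A, 1'. After: A=1 B=2 C=1 D=8 ZF=0 PC=6
Step 7: PC=6 exec 'JNZ 2'. After: A=1 B=2 C=1 D=8 ZF=0 PC=2
Step 8: PC=2 exec 'MOV D, 8'. After: A=1 B=2 C=1 D=8 ZF=0 PC=3
Step 9: PC=3 exec 'ADD B, 1'. After: A=1 B=3 C=1 D=8 ZF=0 PC=4
Step 10: PC=4 exec 'MOV C, 1'. After: A=1 B=3 C=1 D=8 ZF=0 PC=5
Step 11: PC=5 exec 'SUB A, 1'. After: A=0 B=3 C=1 D=8 ZF=1 PC=6
Step 12: PC=6 exec 'JNZ 2'. After: A=0 B=3 C=1 D=8 ZF=1 PC=7
Step 13: PC=7 exec 'HALT'. After: A=0 B=3 C=1 D=8 ZF=1 PC=7 HALTED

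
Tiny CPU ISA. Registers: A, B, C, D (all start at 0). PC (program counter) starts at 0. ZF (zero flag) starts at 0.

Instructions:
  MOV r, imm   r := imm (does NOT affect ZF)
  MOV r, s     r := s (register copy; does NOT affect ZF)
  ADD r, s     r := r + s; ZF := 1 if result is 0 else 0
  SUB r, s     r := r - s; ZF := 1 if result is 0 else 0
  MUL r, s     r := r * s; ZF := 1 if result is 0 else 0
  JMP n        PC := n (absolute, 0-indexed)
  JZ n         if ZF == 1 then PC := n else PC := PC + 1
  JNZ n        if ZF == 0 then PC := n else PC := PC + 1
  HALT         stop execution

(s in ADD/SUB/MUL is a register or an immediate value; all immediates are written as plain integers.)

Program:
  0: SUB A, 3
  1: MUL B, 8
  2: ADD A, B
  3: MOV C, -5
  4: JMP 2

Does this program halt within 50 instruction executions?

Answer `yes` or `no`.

Step 1: PC=0 exec 'SUB A, 3'. After: A=-3 B=0 C=0 D=0 ZF=0 PC=1
Step 2: PC=1 exec 'MUL B, 8'. After: A=-3 B=0 C=0 D=0 ZF=1 PC=2
Step 3: PC=2 exec 'ADD A, B'. After: A=-3 B=0 C=0 D=0 ZF=0 PC=3
Step 4: PC=3 exec 'MOV C, -5'. After: A=-3 B=0 C=-5 D=0 ZF=0 PC=4
Step 5: PC=4 exec 'JMP 2'. After: A=-3 B=0 C=-5 D=0 ZF=0 PC=2
Step 6: PC=2 exec 'ADD A, B'. After: A=-3 B=0 C=-5 D=0 ZF=0 PC=3
Step 7: PC=3 exec 'MOV C, -5'. After: A=-3 B=0 C=-5 D=0 ZF=0 PC=4
State after step 7 equals state after step 4: the program is in a cycle of length 3 and will never halt.

Answer: no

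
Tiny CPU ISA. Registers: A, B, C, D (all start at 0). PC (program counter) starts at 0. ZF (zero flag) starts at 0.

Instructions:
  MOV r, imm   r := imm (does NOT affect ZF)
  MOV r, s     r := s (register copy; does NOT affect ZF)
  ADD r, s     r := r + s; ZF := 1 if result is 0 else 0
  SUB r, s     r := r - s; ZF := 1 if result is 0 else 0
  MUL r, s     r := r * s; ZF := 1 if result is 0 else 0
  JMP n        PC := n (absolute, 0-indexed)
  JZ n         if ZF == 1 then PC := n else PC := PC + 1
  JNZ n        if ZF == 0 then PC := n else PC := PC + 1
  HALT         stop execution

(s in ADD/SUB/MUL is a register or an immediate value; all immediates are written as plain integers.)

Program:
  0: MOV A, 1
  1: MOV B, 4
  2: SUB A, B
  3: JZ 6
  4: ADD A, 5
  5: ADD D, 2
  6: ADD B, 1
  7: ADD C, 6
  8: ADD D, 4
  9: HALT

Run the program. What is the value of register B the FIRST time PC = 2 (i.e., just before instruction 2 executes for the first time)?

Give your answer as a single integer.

Step 1: PC=0 exec 'MOV A, 1'. After: A=1 B=0 C=0 D=0 ZF=0 PC=1
Step 2: PC=1 exec 'MOV B, 4'. After: A=1 B=4 C=0 D=0 ZF=0 PC=2
First time PC=2: B=4

4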